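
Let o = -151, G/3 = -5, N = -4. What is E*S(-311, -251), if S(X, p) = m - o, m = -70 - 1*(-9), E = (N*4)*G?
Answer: 21600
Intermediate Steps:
G = -15 (G = 3*(-5) = -15)
E = 240 (E = -4*4*(-15) = -16*(-15) = 240)
m = -61 (m = -70 + 9 = -61)
S(X, p) = 90 (S(X, p) = -61 - 1*(-151) = -61 + 151 = 90)
E*S(-311, -251) = 240*90 = 21600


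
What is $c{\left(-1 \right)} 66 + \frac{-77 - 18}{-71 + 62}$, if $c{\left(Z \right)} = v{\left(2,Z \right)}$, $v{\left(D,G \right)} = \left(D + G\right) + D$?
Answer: $\frac{1877}{9} \approx 208.56$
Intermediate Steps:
$v{\left(D,G \right)} = G + 2 D$
$c{\left(Z \right)} = 4 + Z$ ($c{\left(Z \right)} = Z + 2 \cdot 2 = Z + 4 = 4 + Z$)
$c{\left(-1 \right)} 66 + \frac{-77 - 18}{-71 + 62} = \left(4 - 1\right) 66 + \frac{-77 - 18}{-71 + 62} = 3 \cdot 66 - \frac{95}{-9} = 198 - - \frac{95}{9} = 198 + \frac{95}{9} = \frac{1877}{9}$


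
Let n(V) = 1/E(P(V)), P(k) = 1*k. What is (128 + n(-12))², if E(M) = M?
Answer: 2356225/144 ≈ 16363.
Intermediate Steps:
P(k) = k
n(V) = 1/V
(128 + n(-12))² = (128 + 1/(-12))² = (128 - 1/12)² = (1535/12)² = 2356225/144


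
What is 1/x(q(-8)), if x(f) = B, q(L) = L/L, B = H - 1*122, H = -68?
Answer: -1/190 ≈ -0.0052632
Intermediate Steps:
B = -190 (B = -68 - 1*122 = -68 - 122 = -190)
q(L) = 1
x(f) = -190
1/x(q(-8)) = 1/(-190) = -1/190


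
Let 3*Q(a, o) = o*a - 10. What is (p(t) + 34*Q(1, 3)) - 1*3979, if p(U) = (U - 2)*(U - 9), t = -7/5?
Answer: -301723/75 ≈ -4023.0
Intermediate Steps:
Q(a, o) = -10/3 + a*o/3 (Q(a, o) = (o*a - 10)/3 = (a*o - 10)/3 = (-10 + a*o)/3 = -10/3 + a*o/3)
t = -7/5 (t = -7*⅕ = -7/5 ≈ -1.4000)
p(U) = (-9 + U)*(-2 + U) (p(U) = (-2 + U)*(-9 + U) = (-9 + U)*(-2 + U))
(p(t) + 34*Q(1, 3)) - 1*3979 = ((18 + (-7/5)² - 11*(-7/5)) + 34*(-10/3 + (⅓)*1*3)) - 1*3979 = ((18 + 49/25 + 77/5) + 34*(-10/3 + 1)) - 3979 = (884/25 + 34*(-7/3)) - 3979 = (884/25 - 238/3) - 3979 = -3298/75 - 3979 = -301723/75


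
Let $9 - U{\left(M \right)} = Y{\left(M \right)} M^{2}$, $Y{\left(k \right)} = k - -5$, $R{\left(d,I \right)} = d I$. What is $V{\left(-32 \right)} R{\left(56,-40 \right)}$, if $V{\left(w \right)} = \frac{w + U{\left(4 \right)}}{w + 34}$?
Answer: $187040$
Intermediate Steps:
$R{\left(d,I \right)} = I d$
$Y{\left(k \right)} = 5 + k$ ($Y{\left(k \right)} = k + 5 = 5 + k$)
$U{\left(M \right)} = 9 - M^{2} \left(5 + M\right)$ ($U{\left(M \right)} = 9 - \left(5 + M\right) M^{2} = 9 - M^{2} \left(5 + M\right)$)
$V{\left(w \right)} = \frac{-135 + w}{34 + w}$ ($V{\left(w \right)} = \frac{w + \left(9 - 4^{2} \left(5 + 4\right)\right)}{w + 34} = \frac{w + \left(9 - 16 \cdot 9\right)}{34 + w} = \frac{w + \left(9 - 144\right)}{34 + w} = \frac{w - 135}{34 + w} = \frac{-135 + w}{34 + w}$)
$V{\left(-32 \right)} R{\left(56,-40 \right)} = \frac{-135 - 32}{34 - 32} \left(\left(-40\right) 56\right) = \frac{1}{2} \left(-167\right) \left(-2240\right) = \left(- \frac{167}{2}\right) \left(-2240\right) = 187040$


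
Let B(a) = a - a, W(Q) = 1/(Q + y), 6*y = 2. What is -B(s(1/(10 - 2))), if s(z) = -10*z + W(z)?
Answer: 0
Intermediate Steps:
y = 1/3 (y = (1/6)*2 = 1/3 ≈ 0.33333)
W(Q) = 1/(1/3 + Q) (W(Q) = 1/(Q + 1/3) = 1/(1/3 + Q))
s(z) = -10*z + 3/(1 + 3*z)
B(a) = 0
-B(s(1/(10 - 2))) = -1*0 = 0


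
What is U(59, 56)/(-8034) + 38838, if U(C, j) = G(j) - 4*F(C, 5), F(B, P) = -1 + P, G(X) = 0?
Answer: 156012254/4017 ≈ 38838.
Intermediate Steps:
U(C, j) = -16 (U(C, j) = 0 - 4*(-1 + 5) = 0 - 4*4 = 0 - 16 = -16)
U(59, 56)/(-8034) + 38838 = -16/(-8034) + 38838 = -16*(-1/8034) + 38838 = 8/4017 + 38838 = 156012254/4017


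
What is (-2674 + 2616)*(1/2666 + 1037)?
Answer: -80174647/1333 ≈ -60146.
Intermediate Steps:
(-2674 + 2616)*(1/2666 + 1037) = -58*(1/2666 + 1037) = -58*2764643/2666 = -80174647/1333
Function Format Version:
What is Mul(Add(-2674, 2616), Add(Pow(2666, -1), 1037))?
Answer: Rational(-80174647, 1333) ≈ -60146.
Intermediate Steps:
Mul(Add(-2674, 2616), Add(Pow(2666, -1), 1037)) = Mul(-58, Add(Rational(1, 2666), 1037)) = Mul(-58, Rational(2764643, 2666)) = Rational(-80174647, 1333)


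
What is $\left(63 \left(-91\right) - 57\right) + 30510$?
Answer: $24720$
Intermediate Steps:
$\left(63 \left(-91\right) - 57\right) + 30510 = \left(-5733 - 57\right) + 30510 = -5790 + 30510 = 24720$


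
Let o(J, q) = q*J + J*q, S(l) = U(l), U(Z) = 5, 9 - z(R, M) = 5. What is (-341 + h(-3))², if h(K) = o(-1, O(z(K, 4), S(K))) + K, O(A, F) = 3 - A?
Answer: 116964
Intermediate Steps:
z(R, M) = 4 (z(R, M) = 9 - 1*5 = 9 - 5 = 4)
S(l) = 5
o(J, q) = 2*J*q (o(J, q) = J*q + J*q = 2*J*q)
h(K) = 2 + K (h(K) = 2*(-1)*(3 - 1*4) + K = 2*(-1)*(3 - 4) + K = 2*(-1)*(-1) + K = 2 + K)
(-341 + h(-3))² = (-341 + (2 - 3))² = (-341 - 1)² = (-342)² = 116964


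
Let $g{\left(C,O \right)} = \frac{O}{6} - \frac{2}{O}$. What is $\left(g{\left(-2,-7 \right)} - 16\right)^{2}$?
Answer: $\frac{502681}{1764} \approx 284.97$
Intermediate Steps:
$g{\left(C,O \right)} = - \frac{2}{O} + \frac{O}{6}$ ($g{\left(C,O \right)} = O \frac{1}{6} - \frac{2}{O} = \frac{O}{6} - \frac{2}{O} = - \frac{2}{O} + \frac{O}{6}$)
$\left(g{\left(-2,-7 \right)} - 16\right)^{2} = \left(\left(- \frac{2}{-7} + \frac{1}{6} \left(-7\right)\right) - 16\right)^{2} = \left(\left(\left(-2\right) \left(- \frac{1}{7}\right) - \frac{7}{6}\right) - 16\right)^{2} = \left(\left(\frac{2}{7} - \frac{7}{6}\right) - 16\right)^{2} = \left(- \frac{37}{42} - 16\right)^{2} = \left(- \frac{709}{42}\right)^{2} = \frac{502681}{1764}$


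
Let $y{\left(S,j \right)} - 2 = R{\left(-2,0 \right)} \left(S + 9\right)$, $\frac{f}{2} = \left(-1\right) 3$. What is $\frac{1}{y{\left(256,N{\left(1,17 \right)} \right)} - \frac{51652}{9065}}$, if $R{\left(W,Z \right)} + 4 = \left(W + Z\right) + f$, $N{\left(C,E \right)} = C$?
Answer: $- \frac{245}{780006} \approx -0.0003141$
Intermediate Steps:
$f = -6$ ($f = 2 \left(\left(-1\right) 3\right) = 2 \left(-3\right) = -6$)
$R{\left(W,Z \right)} = -10 + W + Z$ ($R{\left(W,Z \right)} = -4 - \left(6 - W - Z\right) = -4 + \left(-6 + W + Z\right) = -10 + W + Z$)
$y{\left(S,j \right)} = -106 - 12 S$ ($y{\left(S,j \right)} = 2 + \left(-10 - 2 + 0\right) \left(S + 9\right) = 2 - 12 \left(9 + S\right) = 2 - \left(108 + 12 S\right) = -106 - 12 S$)
$\frac{1}{y{\left(256,N{\left(1,17 \right)} \right)} - \frac{51652}{9065}} = \frac{1}{\left(-106 - 3072\right) - \frac{51652}{9065}} = \frac{1}{\left(-106 - 3072\right) - \frac{1396}{245}} = \frac{1}{-3178 - \frac{1396}{245}} = \frac{1}{- \frac{780006}{245}} = - \frac{245}{780006}$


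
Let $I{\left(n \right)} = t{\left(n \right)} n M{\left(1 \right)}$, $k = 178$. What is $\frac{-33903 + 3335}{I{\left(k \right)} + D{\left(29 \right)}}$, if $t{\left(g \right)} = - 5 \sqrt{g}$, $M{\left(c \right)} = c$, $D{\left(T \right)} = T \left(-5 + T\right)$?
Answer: $\frac{2659416}{17563673} + \frac{3400690 \sqrt{178}}{17563673} \approx 2.7346$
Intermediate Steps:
$I{\left(n \right)} = - 5 n^{\frac{3}{2}}$ ($I{\left(n \right)} = - 5 \sqrt{n} n 1 = - 5 n^{\frac{3}{2}} \cdot 1 = - 5 n^{\frac{3}{2}}$)
$\frac{-33903 + 3335}{I{\left(k \right)} + D{\left(29 \right)}} = \frac{-33903 + 3335}{- 5 \cdot 178^{\frac{3}{2}} + 29 \left(-5 + 29\right)} = - \frac{30568}{- 5 \cdot 178 \sqrt{178} + 29 \cdot 24} = - \frac{30568}{- 890 \sqrt{178} + 696} = - \frac{30568}{696 - 890 \sqrt{178}}$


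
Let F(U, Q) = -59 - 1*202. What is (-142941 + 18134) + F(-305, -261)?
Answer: -125068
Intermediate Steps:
F(U, Q) = -261 (F(U, Q) = -59 - 202 = -261)
(-142941 + 18134) + F(-305, -261) = (-142941 + 18134) - 261 = -124807 - 261 = -125068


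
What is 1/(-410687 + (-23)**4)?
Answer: -1/130846 ≈ -7.6426e-6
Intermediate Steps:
1/(-410687 + (-23)**4) = 1/(-410687 + 279841) = 1/(-130846) = -1/130846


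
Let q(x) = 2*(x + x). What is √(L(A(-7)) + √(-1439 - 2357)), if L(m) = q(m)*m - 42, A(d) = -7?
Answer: √(154 + 2*I*√949) ≈ 12.646 + 2.4359*I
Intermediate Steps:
q(x) = 4*x (q(x) = 2*(2*x) = 4*x)
L(m) = -42 + 4*m² (L(m) = (4*m)*m - 42 = 4*m² - 42 = -42 + 4*m²)
√(L(A(-7)) + √(-1439 - 2357)) = √((-42 + 4*(-7)²) + √(-1439 - 2357)) = √((-42 + 4*49) + √(-3796)) = √((-42 + 196) + 2*I*√949) = √(154 + 2*I*√949)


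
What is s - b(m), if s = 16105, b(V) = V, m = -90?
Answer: 16195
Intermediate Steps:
s - b(m) = 16105 - 1*(-90) = 16105 + 90 = 16195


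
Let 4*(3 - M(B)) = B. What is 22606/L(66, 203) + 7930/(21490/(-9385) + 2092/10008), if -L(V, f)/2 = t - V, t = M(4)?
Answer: -454598152361/125080640 ≈ -3634.4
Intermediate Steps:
M(B) = 3 - B/4
t = 2 (t = 3 - ¼*4 = 3 - 1 = 2)
L(V, f) = -4 + 2*V (L(V, f) = -2*(2 - V) = -4 + 2*V)
22606/L(66, 203) + 7930/(21490/(-9385) + 2092/10008) = 22606/(-4 + 2*66) + 7930/(21490/(-9385) + 2092/10008) = 22606/(-4 + 132) + 7930/(21490*(-1/9385) + 2092*(1/10008)) = 22606/128 + 7930/(-4298/1877 + 523/2502) = 22606*(1/128) + 7930/(-9771925/4696254) = 11303/64 + 7930*(-4696254/9771925) = 11303/64 - 7448258844/1954385 = -454598152361/125080640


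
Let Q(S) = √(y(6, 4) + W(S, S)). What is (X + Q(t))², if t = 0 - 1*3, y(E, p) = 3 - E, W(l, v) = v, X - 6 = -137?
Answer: (131 - I*√6)² ≈ 17155.0 - 641.77*I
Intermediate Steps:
X = -131 (X = 6 - 137 = -131)
t = -3 (t = 0 - 3 = -3)
Q(S) = √(-3 + S) (Q(S) = √((3 - 1*6) + S) = √((3 - 6) + S) = √(-3 + S))
(X + Q(t))² = (-131 + √(-3 - 3))² = (-131 + √(-6))² = (-131 + I*√6)²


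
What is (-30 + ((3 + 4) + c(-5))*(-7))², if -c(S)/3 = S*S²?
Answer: 7311616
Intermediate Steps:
c(S) = -3*S³ (c(S) = -3*S*S² = -3*S³)
(-30 + ((3 + 4) + c(-5))*(-7))² = (-30 + ((3 + 4) - 3*(-5)³)*(-7))² = (-30 + (7 - 3*(-125))*(-7))² = (-30 + (7 + 375)*(-7))² = (-30 + 382*(-7))² = (-30 - 2674)² = (-2704)² = 7311616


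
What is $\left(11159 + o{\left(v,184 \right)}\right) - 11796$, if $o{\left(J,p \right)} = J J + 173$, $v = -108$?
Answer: $11200$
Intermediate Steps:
$o{\left(J,p \right)} = 173 + J^{2}$ ($o{\left(J,p \right)} = J^{2} + 173 = 173 + J^{2}$)
$\left(11159 + o{\left(v,184 \right)}\right) - 11796 = \left(11159 + \left(173 + \left(-108\right)^{2}\right)\right) - 11796 = \left(11159 + \left(173 + 11664\right)\right) - 11796 = \left(11159 + 11837\right) - 11796 = 22996 - 11796 = 11200$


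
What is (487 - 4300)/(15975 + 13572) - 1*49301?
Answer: -485566820/9849 ≈ -49301.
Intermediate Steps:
(487 - 4300)/(15975 + 13572) - 1*49301 = -3813/29547 - 49301 = -3813*1/29547 - 49301 = -1271/9849 - 49301 = -485566820/9849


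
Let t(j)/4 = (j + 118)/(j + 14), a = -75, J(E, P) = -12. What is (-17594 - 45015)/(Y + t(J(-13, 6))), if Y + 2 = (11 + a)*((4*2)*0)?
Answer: -62609/210 ≈ -298.14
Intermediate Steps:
t(j) = 4*(118 + j)/(14 + j) (t(j) = 4*((j + 118)/(j + 14)) = 4*((118 + j)/(14 + j)) = 4*(118 + j)/(14 + j))
Y = -2 (Y = -2 + (11 - 75)*((4*2)*0) = -2 - 512*0 = -2 - 64*0 = -2 + 0 = -2)
(-17594 - 45015)/(Y + t(J(-13, 6))) = (-17594 - 45015)/(-2 + 4*(118 - 12)/(14 - 12)) = -62609/(-2 + 4*106/2) = -62609/(-2 + 4*(1/2)*106) = -62609/(-2 + 212) = -62609/210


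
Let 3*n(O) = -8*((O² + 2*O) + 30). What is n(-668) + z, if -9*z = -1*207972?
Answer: -1163340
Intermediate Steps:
n(O) = -80 - 16*O/3 - 8*O²/3 (n(O) = (-8*((O² + 2*O) + 30))/3 = (-8*(30 + O² + 2*O))/3 = (-240 - 16*O - 8*O²)/3 = -80 - 16*O/3 - 8*O²/3)
z = 23108 (z = -(-1)*207972/9 = -⅑*(-207972) = 23108)
n(-668) + z = (-80 - 16/3*(-668) - 8/3*(-668)²) + 23108 = (-80 + 10688/3 - 8/3*446224) + 23108 = (-80 + 10688/3 - 3569792/3) + 23108 = -1186448 + 23108 = -1163340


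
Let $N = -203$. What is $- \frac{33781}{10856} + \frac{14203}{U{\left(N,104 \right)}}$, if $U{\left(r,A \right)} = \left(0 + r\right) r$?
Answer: $- \frac{176841923}{63909272} \approx -2.7671$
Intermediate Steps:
$U{\left(r,A \right)} = r^{2}$ ($U{\left(r,A \right)} = r r = r^{2}$)
$- \frac{33781}{10856} + \frac{14203}{U{\left(N,104 \right)}} = - \frac{33781}{10856} + \frac{14203}{\left(-203\right)^{2}} = \left(-33781\right) \frac{1}{10856} + \frac{14203}{41209} = - \frac{33781}{10856} + 14203 \cdot \frac{1}{41209} = - \frac{33781}{10856} + \frac{2029}{5887} = - \frac{176841923}{63909272}$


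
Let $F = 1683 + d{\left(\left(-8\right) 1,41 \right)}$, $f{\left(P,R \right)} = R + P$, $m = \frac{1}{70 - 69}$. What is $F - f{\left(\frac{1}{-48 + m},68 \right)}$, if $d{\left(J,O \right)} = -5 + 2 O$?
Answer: $\frac{79525}{47} \approx 1692.0$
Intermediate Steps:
$m = 1$ ($m = 1^{-1} = 1$)
$f{\left(P,R \right)} = P + R$
$F = 1760$ ($F = 1683 + \left(-5 + 2 \cdot 41\right) = 1683 + \left(-5 + 82\right) = 1683 + 77 = 1760$)
$F - f{\left(\frac{1}{-48 + m},68 \right)} = 1760 - \left(\frac{1}{-48 + 1} + 68\right) = 1760 - \left(\frac{1}{-47} + 68\right) = 1760 - \left(- \frac{1}{47} + 68\right) = 1760 - \frac{3195}{47} = \frac{79525}{47}$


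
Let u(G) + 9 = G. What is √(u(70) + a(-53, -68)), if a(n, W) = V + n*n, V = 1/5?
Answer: √71755/5 ≈ 53.574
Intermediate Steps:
V = ⅕ (V = 1*(⅕) = ⅕ ≈ 0.20000)
u(G) = -9 + G
a(n, W) = ⅕ + n² (a(n, W) = ⅕ + n*n = ⅕ + n²)
√(u(70) + a(-53, -68)) = √((-9 + 70) + (⅕ + (-53)²)) = √(61 + (⅕ + 2809)) = √(61 + 14046/5) = √(14351/5) = √71755/5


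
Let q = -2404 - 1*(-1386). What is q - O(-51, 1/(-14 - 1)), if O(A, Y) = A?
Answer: -967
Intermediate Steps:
q = -1018 (q = -2404 + 1386 = -1018)
q - O(-51, 1/(-14 - 1)) = -1018 - 1*(-51) = -1018 + 51 = -967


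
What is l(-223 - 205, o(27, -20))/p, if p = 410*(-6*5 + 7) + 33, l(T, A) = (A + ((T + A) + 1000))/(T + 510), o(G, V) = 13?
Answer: -299/385277 ≈ -0.00077606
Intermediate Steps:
l(T, A) = (1000 + T + 2*A)/(510 + T) (l(T, A) = (A + ((A + T) + 1000))/(510 + T) = (A + (1000 + A + T))/(510 + T) = (1000 + T + 2*A)/(510 + T))
p = -9397 (p = 410*(-30 + 7) + 33 = 410*(-23) + 33 = -9430 + 33 = -9397)
l(-223 - 205, o(27, -20))/p = ((1000 + (-223 - 205) + 2*13)/(510 + (-223 - 205)))/(-9397) = ((1000 - 428 + 26)/(510 - 428))*(-1/9397) = (598/82)*(-1/9397) = ((1/82)*598)*(-1/9397) = (299/41)*(-1/9397) = -299/385277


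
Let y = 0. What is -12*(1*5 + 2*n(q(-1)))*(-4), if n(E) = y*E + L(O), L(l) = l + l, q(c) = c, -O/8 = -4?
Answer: 6384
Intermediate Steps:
O = 32 (O = -8*(-4) = 32)
L(l) = 2*l
n(E) = 64 (n(E) = 0*E + 2*32 = 0 + 64 = 64)
-12*(1*5 + 2*n(q(-1)))*(-4) = -12*(1*5 + 2*64)*(-4) = -12*(5 + 128)*(-4) = -12*133*(-4) = -1596*(-4) = 6384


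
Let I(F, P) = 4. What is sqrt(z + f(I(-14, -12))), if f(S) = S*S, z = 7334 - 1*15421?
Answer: I*sqrt(8071) ≈ 89.839*I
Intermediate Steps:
z = -8087 (z = 7334 - 15421 = -8087)
f(S) = S**2
sqrt(z + f(I(-14, -12))) = sqrt(-8087 + 4**2) = sqrt(-8087 + 16) = sqrt(-8071) = I*sqrt(8071)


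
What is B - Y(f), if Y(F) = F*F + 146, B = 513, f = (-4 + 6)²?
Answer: 351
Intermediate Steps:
f = 4 (f = 2² = 4)
Y(F) = 146 + F² (Y(F) = F² + 146 = 146 + F²)
B - Y(f) = 513 - (146 + 4²) = 513 - (146 + 16) = 513 - 1*162 = 513 - 162 = 351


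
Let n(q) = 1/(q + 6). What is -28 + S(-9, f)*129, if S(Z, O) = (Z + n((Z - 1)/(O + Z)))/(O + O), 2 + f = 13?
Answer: -824/11 ≈ -74.909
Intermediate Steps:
f = 11 (f = -2 + 13 = 11)
n(q) = 1/(6 + q)
S(Z, O) = (Z + 1/(6 + (-1 + Z)/(O + Z)))/(2*O) (S(Z, O) = (Z + 1/(6 + (Z - 1)/(O + Z)))/(O + O) = (Z + 1/(6 + (-1 + Z)/(O + Z)))/((2*O)) = (Z + 1/(6 + (-1 + Z)/(O + Z)))*(1/(2*O)) = (Z + 1/(6 + (-1 + Z)/(O + Z)))/(2*O))
-28 + S(-9, f)*129 = -28 + ((½)*(11 + 7*(-9)² + 6*11*(-9))/(11*(-1 + 6*11 + 7*(-9))))*129 = -28 + ((½)*(1/11)*(11 + 7*81 - 594)/(-1 + 66 - 63))*129 = -28 + ((½)*(1/11)*(11 + 567 - 594)/2)*129 = -28 + ((½)*(1/11)*(½)*(-16))*129 = -28 - 4/11*129 = -28 - 516/11 = -824/11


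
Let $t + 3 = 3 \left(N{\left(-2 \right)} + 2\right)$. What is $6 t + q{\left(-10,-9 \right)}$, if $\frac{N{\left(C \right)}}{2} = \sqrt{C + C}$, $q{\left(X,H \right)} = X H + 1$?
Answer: $109 + 72 i \approx 109.0 + 72.0 i$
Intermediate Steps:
$q{\left(X,H \right)} = 1 + H X$ ($q{\left(X,H \right)} = H X + 1 = 1 + H X$)
$N{\left(C \right)} = 2 \sqrt{2} \sqrt{C}$ ($N{\left(C \right)} = 2 \sqrt{C + C} = 2 \sqrt{2 C} = 2 \sqrt{2} \sqrt{C}$)
$t = 3 + 12 i$ ($t = -3 + 3 \left(2 \sqrt{2} \sqrt{-2} + 2\right) = -3 + 3 \left(2 \sqrt{2} i \sqrt{2} + 2\right) = -3 + 3 \left(4 i + 2\right) = -3 + 3 \left(2 + 4 i\right) = -3 + \left(6 + 12 i\right) = 3 + 12 i \approx 3.0 + 12.0 i$)
$6 t + q{\left(-10,-9 \right)} = 6 \left(3 + 12 i\right) + \left(1 - -90\right) = \left(18 + 72 i\right) + \left(1 + 90\right) = \left(18 + 72 i\right) + 91 = 109 + 72 i$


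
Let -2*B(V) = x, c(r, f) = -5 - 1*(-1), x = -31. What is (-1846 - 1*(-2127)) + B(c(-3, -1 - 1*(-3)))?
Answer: 593/2 ≈ 296.50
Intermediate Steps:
c(r, f) = -4 (c(r, f) = -5 + 1 = -4)
B(V) = 31/2 (B(V) = -1/2*(-31) = 31/2)
(-1846 - 1*(-2127)) + B(c(-3, -1 - 1*(-3))) = (-1846 - 1*(-2127)) + 31/2 = (-1846 + 2127) + 31/2 = 281 + 31/2 = 593/2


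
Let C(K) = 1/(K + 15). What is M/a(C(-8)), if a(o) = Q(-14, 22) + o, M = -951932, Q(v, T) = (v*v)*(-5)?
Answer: 6663524/6859 ≈ 971.50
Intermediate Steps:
C(K) = 1/(15 + K)
Q(v, T) = -5*v² (Q(v, T) = v²*(-5) = -5*v²)
a(o) = -980 + o (a(o) = -5*(-14)² + o = -5*196 + o = -980 + o)
M/a(C(-8)) = -951932/(-980 + 1/(15 - 8)) = -951932/(-980 + 1/7) = -951932/(-980 + ⅐) = -951932/(-6859/7) = -951932*(-7/6859) = 6663524/6859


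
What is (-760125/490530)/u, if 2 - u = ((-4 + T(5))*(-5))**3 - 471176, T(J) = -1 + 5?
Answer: -50675/15408462956 ≈ -3.2888e-6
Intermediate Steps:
T(J) = 4
u = 471178 (u = 2 - (((-4 + 4)*(-5))**3 - 471176) = 2 - ((0*(-5))**3 - 471176) = 2 - (0**3 - 471176) = 2 - (0 - 471176) = 2 - 1*(-471176) = 2 + 471176 = 471178)
(-760125/490530)/u = -760125/490530/471178 = -760125*1/490530*(1/471178) = -50675/32702*1/471178 = -50675/15408462956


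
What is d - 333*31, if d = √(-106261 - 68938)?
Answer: -10323 + I*√175199 ≈ -10323.0 + 418.57*I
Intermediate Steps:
d = I*√175199 (d = √(-175199) = I*√175199 ≈ 418.57*I)
d - 333*31 = I*√175199 - 333*31 = I*√175199 - 10323 = -10323 + I*√175199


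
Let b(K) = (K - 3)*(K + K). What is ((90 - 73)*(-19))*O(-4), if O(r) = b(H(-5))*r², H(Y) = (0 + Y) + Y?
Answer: -1343680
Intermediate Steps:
H(Y) = 2*Y (H(Y) = Y + Y = 2*Y)
b(K) = 2*K*(-3 + K) (b(K) = (-3 + K)*(2*K) = 2*K*(-3 + K))
O(r) = 260*r² (O(r) = (2*(2*(-5))*(-3 + 2*(-5)))*r² = (2*(-10)*(-3 - 10))*r² = (2*(-10)*(-13))*r² = 260*r²)
((90 - 73)*(-19))*O(-4) = ((90 - 73)*(-19))*(260*(-4)²) = (17*(-19))*(260*16) = -323*4160 = -1343680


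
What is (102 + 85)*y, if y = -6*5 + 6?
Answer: -4488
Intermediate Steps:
y = -24 (y = -30 + 6 = -24)
(102 + 85)*y = (102 + 85)*(-24) = 187*(-24) = -4488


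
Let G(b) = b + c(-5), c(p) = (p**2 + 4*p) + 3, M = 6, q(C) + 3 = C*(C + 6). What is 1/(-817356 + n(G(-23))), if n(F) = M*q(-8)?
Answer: -1/817278 ≈ -1.2236e-6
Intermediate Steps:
q(C) = -3 + C*(6 + C) (q(C) = -3 + C*(C + 6) = -3 + C*(6 + C))
c(p) = 3 + p**2 + 4*p
G(b) = 8 + b (G(b) = b + (3 + (-5)**2 + 4*(-5)) = b + (3 + 25 - 20) = b + 8 = 8 + b)
n(F) = 78 (n(F) = 6*(-3 + (-8)**2 + 6*(-8)) = 6*(-3 + 64 - 48) = 6*13 = 78)
1/(-817356 + n(G(-23))) = 1/(-817356 + 78) = 1/(-817278) = -1/817278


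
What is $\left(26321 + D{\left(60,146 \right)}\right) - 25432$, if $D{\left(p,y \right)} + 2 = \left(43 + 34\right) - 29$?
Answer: $935$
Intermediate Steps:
$D{\left(p,y \right)} = 46$ ($D{\left(p,y \right)} = -2 + \left(\left(43 + 34\right) - 29\right) = -2 + \left(77 - 29\right) = -2 + 48 = 46$)
$\left(26321 + D{\left(60,146 \right)}\right) - 25432 = \left(26321 + 46\right) - 25432 = 26367 - 25432 = 935$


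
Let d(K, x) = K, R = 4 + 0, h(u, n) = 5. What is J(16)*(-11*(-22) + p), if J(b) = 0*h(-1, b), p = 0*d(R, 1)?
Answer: 0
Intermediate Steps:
R = 4
p = 0 (p = 0*4 = 0)
J(b) = 0 (J(b) = 0*5 = 0)
J(16)*(-11*(-22) + p) = 0*(-11*(-22) + 0) = 0*(242 + 0) = 0*242 = 0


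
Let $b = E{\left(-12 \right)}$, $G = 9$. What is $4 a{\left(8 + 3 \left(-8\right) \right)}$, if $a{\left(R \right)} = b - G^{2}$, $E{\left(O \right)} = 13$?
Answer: $-272$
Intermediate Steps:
$b = 13$
$a{\left(R \right)} = -68$ ($a{\left(R \right)} = 13 - 9^{2} = 13 - 81 = -68$)
$4 a{\left(8 + 3 \left(-8\right) \right)} = 4 \left(-68\right) = -272$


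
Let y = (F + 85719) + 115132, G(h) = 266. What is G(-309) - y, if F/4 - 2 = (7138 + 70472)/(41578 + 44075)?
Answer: -5727234223/28551 ≈ -2.0060e+5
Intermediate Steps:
F = 331888/28551 (F = 8 + 4*((7138 + 70472)/(41578 + 44075)) = 8 + 4*(77610/85653) = 8 + 4*(77610*(1/85653)) = 8 + 4*(25870/28551) = 8 + 103480/28551 = 331888/28551 ≈ 11.624)
y = 5734828789/28551 (y = (331888/28551 + 85719) + 115132 = 2447695057/28551 + 115132 = 5734828789/28551 ≈ 2.0086e+5)
G(-309) - y = 266 - 1*5734828789/28551 = 266 - 5734828789/28551 = -5727234223/28551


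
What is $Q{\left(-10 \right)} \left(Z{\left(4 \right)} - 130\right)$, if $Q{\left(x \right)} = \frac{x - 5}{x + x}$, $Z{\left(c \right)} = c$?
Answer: $- \frac{189}{2} \approx -94.5$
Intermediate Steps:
$Q{\left(x \right)} = \frac{-5 + x}{2 x}$
$Q{\left(-10 \right)} \left(Z{\left(4 \right)} - 130\right) = \frac{-5 - 10}{2 \left(-10\right)} \left(4 - 130\right) = \frac{1}{2} \left(- \frac{1}{10}\right) \left(-15\right) \left(-126\right) = \frac{3}{4} \left(-126\right) = - \frac{189}{2}$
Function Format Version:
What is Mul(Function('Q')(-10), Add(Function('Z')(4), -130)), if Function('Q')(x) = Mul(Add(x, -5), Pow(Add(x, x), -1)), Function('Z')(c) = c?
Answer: Rational(-189, 2) ≈ -94.500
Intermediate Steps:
Function('Q')(x) = Mul(Rational(1, 2), Pow(x, -1), Add(-5, x)) (Function('Q')(x) = Mul(Add(-5, x), Pow(Mul(2, x), -1)) = Mul(Add(-5, x), Mul(Rational(1, 2), Pow(x, -1))) = Mul(Rational(1, 2), Pow(x, -1), Add(-5, x)))
Mul(Function('Q')(-10), Add(Function('Z')(4), -130)) = Mul(Mul(Rational(1, 2), Pow(-10, -1), Add(-5, -10)), Add(4, -130)) = Mul(Mul(Rational(1, 2), Rational(-1, 10), -15), -126) = Mul(Rational(3, 4), -126) = Rational(-189, 2)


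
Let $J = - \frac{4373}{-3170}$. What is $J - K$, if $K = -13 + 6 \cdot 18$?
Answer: $- \frac{296777}{3170} \approx -93.62$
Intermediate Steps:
$K = 95$ ($K = -13 + 108 = 95$)
$J = \frac{4373}{3170}$ ($J = \left(-4373\right) \left(- \frac{1}{3170}\right) = \frac{4373}{3170} \approx 1.3795$)
$J - K = \frac{4373}{3170} - 95 = - \frac{296777}{3170}$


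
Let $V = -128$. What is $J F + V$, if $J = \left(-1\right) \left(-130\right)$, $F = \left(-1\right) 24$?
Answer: $-3248$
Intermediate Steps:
$F = -24$
$J = 130$
$J F + V = 130 \left(-24\right) - 128 = -3120 - 128 = -3248$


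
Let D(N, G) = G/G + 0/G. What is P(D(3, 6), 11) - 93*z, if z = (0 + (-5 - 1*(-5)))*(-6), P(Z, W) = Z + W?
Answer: 12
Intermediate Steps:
D(N, G) = 1 (D(N, G) = 1 + 0 = 1)
P(Z, W) = W + Z
z = 0 (z = (0 + (-5 + 5))*(-6) = (0 + 0)*(-6) = 0*(-6) = 0)
P(D(3, 6), 11) - 93*z = (11 + 1) - 93*0 = 12 + 0 = 12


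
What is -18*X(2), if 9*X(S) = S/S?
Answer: -2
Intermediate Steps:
X(S) = ⅑ (X(S) = (S/S)/9 = (⅑)*1 = ⅑)
-18*X(2) = -18*⅑ = -2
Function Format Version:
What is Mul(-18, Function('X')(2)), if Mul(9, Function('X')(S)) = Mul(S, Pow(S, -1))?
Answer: -2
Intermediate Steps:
Function('X')(S) = Rational(1, 9) (Function('X')(S) = Mul(Rational(1, 9), Mul(S, Pow(S, -1))) = Mul(Rational(1, 9), 1) = Rational(1, 9))
Mul(-18, Function('X')(2)) = Mul(-18, Rational(1, 9)) = -2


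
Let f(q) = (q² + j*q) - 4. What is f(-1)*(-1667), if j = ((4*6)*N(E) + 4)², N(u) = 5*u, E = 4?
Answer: 390509753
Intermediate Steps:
j = 234256 (j = ((4*6)*(5*4) + 4)² = (24*20 + 4)² = (480 + 4)² = 484² = 234256)
f(q) = -4 + q² + 234256*q (f(q) = (q² + 234256*q) - 4 = -4 + q² + 234256*q)
f(-1)*(-1667) = (-4 + (-1)² + 234256*(-1))*(-1667) = (-4 + 1 - 234256)*(-1667) = -234259*(-1667) = 390509753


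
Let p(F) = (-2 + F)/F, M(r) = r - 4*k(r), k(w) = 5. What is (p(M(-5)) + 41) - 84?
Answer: -1048/25 ≈ -41.920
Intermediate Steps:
M(r) = -20 + r (M(r) = r - 4*5 = r - 20 = -20 + r)
p(F) = (-2 + F)/F
(p(M(-5)) + 41) - 84 = ((-2 + (-20 - 5))/(-20 - 5) + 41) - 84 = ((-2 - 25)/(-25) + 41) - 84 = (-1/25*(-27) + 41) - 84 = (27/25 + 41) - 84 = 1052/25 - 84 = -1048/25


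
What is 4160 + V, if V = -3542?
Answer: 618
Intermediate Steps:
4160 + V = 4160 - 3542 = 618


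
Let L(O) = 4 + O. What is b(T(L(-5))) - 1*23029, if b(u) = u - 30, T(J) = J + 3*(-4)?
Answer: -23072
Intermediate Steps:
T(J) = -12 + J (T(J) = J - 12 = -12 + J)
b(u) = -30 + u
b(T(L(-5))) - 1*23029 = (-30 + (-12 + (4 - 5))) - 1*23029 = (-30 + (-12 - 1)) - 23029 = (-30 - 13) - 23029 = -43 - 23029 = -23072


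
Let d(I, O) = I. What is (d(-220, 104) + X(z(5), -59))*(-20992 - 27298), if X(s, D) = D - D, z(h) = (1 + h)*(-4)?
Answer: 10623800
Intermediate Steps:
z(h) = -4 - 4*h
X(s, D) = 0
(d(-220, 104) + X(z(5), -59))*(-20992 - 27298) = (-220 + 0)*(-20992 - 27298) = -220*(-48290) = 10623800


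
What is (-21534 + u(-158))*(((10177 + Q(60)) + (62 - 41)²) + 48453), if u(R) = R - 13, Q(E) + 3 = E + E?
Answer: -1284675540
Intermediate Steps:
Q(E) = -3 + 2*E (Q(E) = -3 + (E + E) = -3 + 2*E)
u(R) = -13 + R
(-21534 + u(-158))*(((10177 + Q(60)) + (62 - 41)²) + 48453) = (-21534 + (-13 - 158))*(((10177 + (-3 + 2*60)) + (62 - 41)²) + 48453) = (-21534 - 171)*(((10177 + (-3 + 120)) + 21²) + 48453) = -21705*(((10177 + 117) + 441) + 48453) = -21705*((10294 + 441) + 48453) = -21705*(10735 + 48453) = -21705*59188 = -1284675540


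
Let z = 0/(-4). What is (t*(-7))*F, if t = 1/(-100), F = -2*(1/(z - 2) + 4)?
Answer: -49/100 ≈ -0.49000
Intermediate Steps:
z = 0 (z = 0*(-1/4) = 0)
F = -7 (F = -2*(1/(0 - 2) + 4) = -2*(1/(-2) + 4) = -2*(-1/2 + 4) = -2*7/2 = -7)
t = -1/100 ≈ -0.010000
(t*(-7))*F = -1/100*(-7)*(-7) = (7/100)*(-7) = -49/100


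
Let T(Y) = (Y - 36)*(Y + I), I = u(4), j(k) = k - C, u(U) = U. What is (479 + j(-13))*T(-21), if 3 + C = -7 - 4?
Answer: 465120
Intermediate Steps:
C = -14 (C = -3 + (-7 - 4) = -3 - 11 = -14)
j(k) = 14 + k (j(k) = k - 1*(-14) = k + 14 = 14 + k)
I = 4
T(Y) = (-36 + Y)*(4 + Y) (T(Y) = (Y - 36)*(Y + 4) = (-36 + Y)*(4 + Y))
(479 + j(-13))*T(-21) = (479 + (14 - 13))*(-144 + (-21)**2 - 32*(-21)) = (479 + 1)*(-144 + 441 + 672) = 480*969 = 465120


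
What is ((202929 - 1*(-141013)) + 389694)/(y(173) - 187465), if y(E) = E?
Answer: -183409/46823 ≈ -3.9171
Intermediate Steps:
((202929 - 1*(-141013)) + 389694)/(y(173) - 187465) = ((202929 - 1*(-141013)) + 389694)/(173 - 187465) = ((202929 + 141013) + 389694)/(-187292) = (343942 + 389694)*(-1/187292) = 733636*(-1/187292) = -183409/46823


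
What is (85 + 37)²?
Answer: 14884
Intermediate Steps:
(85 + 37)² = 122² = 14884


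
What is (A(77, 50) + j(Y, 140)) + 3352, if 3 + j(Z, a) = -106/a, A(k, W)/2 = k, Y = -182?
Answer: 245157/70 ≈ 3502.2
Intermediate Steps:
A(k, W) = 2*k
j(Z, a) = -3 - 106/a
(A(77, 50) + j(Y, 140)) + 3352 = (2*77 + (-3 - 106/140)) + 3352 = (154 + (-3 - 106*1/140)) + 3352 = (154 + (-3 - 53/70)) + 3352 = (154 - 263/70) + 3352 = 10517/70 + 3352 = 245157/70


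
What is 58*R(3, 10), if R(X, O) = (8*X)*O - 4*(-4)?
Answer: 14848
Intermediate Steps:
R(X, O) = 16 + 8*O*X (R(X, O) = 8*O*X + 16 = 16 + 8*O*X)
58*R(3, 10) = 58*(16 + 8*10*3) = 58*(16 + 240) = 58*256 = 14848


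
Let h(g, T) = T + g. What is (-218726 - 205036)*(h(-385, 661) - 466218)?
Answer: 197448513804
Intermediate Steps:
(-218726 - 205036)*(h(-385, 661) - 466218) = (-218726 - 205036)*((661 - 385) - 466218) = -423762*(276 - 466218) = -423762*(-465942) = 197448513804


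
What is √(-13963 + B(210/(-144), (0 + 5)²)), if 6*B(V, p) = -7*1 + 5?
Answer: I*√125670/3 ≈ 118.17*I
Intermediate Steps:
B(V, p) = -⅓ (B(V, p) = (-7*1 + 5)/6 = (-7 + 5)/6 = (⅙)*(-2) = -⅓)
√(-13963 + B(210/(-144), (0 + 5)²)) = √(-13963 - ⅓) = √(-41890/3) = I*√125670/3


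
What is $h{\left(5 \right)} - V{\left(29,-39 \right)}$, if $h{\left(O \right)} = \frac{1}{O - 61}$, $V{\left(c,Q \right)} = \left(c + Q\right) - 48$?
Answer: $\frac{3247}{56} \approx 57.982$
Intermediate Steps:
$V{\left(c,Q \right)} = -48 + Q + c$ ($V{\left(c,Q \right)} = \left(Q + c\right) - 48 = -48 + Q + c$)
$h{\left(O \right)} = \frac{1}{-61 + O}$
$h{\left(5 \right)} - V{\left(29,-39 \right)} = \frac{1}{-61 + 5} - \left(-48 - 39 + 29\right) = \frac{1}{-56} - -58 = - \frac{1}{56} + 58 = \frac{3247}{56}$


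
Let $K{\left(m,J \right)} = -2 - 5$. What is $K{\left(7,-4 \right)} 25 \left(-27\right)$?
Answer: $4725$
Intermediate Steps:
$K{\left(m,J \right)} = -7$
$K{\left(7,-4 \right)} 25 \left(-27\right) = \left(-7\right) 25 \left(-27\right) = \left(-175\right) \left(-27\right) = 4725$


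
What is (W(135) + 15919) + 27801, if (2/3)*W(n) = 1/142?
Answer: 12416483/284 ≈ 43720.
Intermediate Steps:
W(n) = 3/284 (W(n) = (3/2)/142 = (3/2)*(1/142) = 3/284)
(W(135) + 15919) + 27801 = (3/284 + 15919) + 27801 = 4520999/284 + 27801 = 12416483/284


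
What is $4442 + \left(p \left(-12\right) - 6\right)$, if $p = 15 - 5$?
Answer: $4316$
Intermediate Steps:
$p = 10$ ($p = 15 - 5 = 10$)
$4442 + \left(p \left(-12\right) - 6\right) = 4442 + \left(10 \left(-12\right) - 6\right) = 4442 - 126 = 4316$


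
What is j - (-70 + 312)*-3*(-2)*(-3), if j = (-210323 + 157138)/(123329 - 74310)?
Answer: 213473579/49019 ≈ 4354.9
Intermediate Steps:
j = -53185/49019 ≈ -1.0850
j - (-70 + 312)*-3*(-2)*(-3) = -53185/49019 - (-70 + 312)*-3*(-2)*(-3) = -53185/49019 - 242*6*(-3) = -53185/49019 - 242*(-18) = -53185/49019 - 1*(-4356) = -53185/49019 + 4356 = 213473579/49019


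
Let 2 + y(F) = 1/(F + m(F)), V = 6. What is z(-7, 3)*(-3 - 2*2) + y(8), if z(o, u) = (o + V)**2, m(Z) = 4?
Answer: -107/12 ≈ -8.9167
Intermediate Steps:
z(o, u) = (6 + o)**2 (z(o, u) = (o + 6)**2 = (6 + o)**2)
y(F) = -2 + 1/(4 + F) (y(F) = -2 + 1/(F + 4) = -2 + 1/(4 + F))
z(-7, 3)*(-3 - 2*2) + y(8) = (6 - 7)**2*(-3 - 2*2) + (-7 - 2*8)/(4 + 8) = (-1)**2*(-3 - 4) + (-7 - 16)/12 = 1*(-7) + (1/12)*(-23) = -7 - 23/12 = -107/12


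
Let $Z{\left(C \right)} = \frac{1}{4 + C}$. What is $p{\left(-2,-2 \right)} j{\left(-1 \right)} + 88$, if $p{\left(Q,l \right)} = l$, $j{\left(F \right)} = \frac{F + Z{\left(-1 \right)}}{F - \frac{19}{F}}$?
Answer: $\frac{2378}{27} \approx 88.074$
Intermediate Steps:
$j{\left(F \right)} = \frac{\frac{1}{3} + F}{F - \frac{19}{F}}$ ($j{\left(F \right)} = \frac{F + \frac{1}{4 - 1}}{F - \frac{19}{F}} = \frac{F + \frac{1}{3}}{F - \frac{19}{F}} = \frac{\frac{1}{3} + F}{F - \frac{19}{F}}$)
$p{\left(-2,-2 \right)} j{\left(-1 \right)} + 88 = - 2 \cdot \frac{1}{3} \left(-1\right) \frac{1}{-19 + \left(-1\right)^{2}} \left(1 + 3 \left(-1\right)\right) + 88 = - 2 \cdot \frac{1}{3} \left(-1\right) \frac{1}{-19 + 1} \left(1 - 3\right) + 88 = - 2 \cdot \frac{1}{3} \left(-1\right) \frac{1}{-18} \left(-2\right) + 88 = - 2 \cdot \frac{1}{3} \left(-1\right) \left(- \frac{1}{18}\right) \left(-2\right) + 88 = \left(-2\right) \left(- \frac{1}{27}\right) + 88 = \frac{2}{27} + 88 = \frac{2378}{27}$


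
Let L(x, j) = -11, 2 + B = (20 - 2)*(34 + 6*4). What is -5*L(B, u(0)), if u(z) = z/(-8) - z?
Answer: 55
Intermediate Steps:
B = 1042 (B = -2 + (20 - 2)*(34 + 6*4) = -2 + 18*(34 + 24) = -2 + 18*58 = -2 + 1044 = 1042)
u(z) = -9*z/8 (u(z) = z*(-1/8) - z = -z/8 - z = -9*z/8)
-5*L(B, u(0)) = -5*(-11) = 55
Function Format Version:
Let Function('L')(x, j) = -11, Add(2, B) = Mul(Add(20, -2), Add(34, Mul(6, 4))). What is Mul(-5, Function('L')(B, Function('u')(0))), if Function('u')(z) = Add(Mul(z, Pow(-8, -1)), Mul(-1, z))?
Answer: 55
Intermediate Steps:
B = 1042 (B = Add(-2, Mul(Add(20, -2), Add(34, Mul(6, 4)))) = Add(-2, Mul(18, Add(34, 24))) = Add(-2, Mul(18, 58)) = Add(-2, 1044) = 1042)
Function('u')(z) = Mul(Rational(-9, 8), z) (Function('u')(z) = Add(Mul(z, Rational(-1, 8)), Mul(-1, z)) = Add(Mul(Rational(-1, 8), z), Mul(-1, z)) = Mul(Rational(-9, 8), z))
Mul(-5, Function('L')(B, Function('u')(0))) = Mul(-5, -11) = 55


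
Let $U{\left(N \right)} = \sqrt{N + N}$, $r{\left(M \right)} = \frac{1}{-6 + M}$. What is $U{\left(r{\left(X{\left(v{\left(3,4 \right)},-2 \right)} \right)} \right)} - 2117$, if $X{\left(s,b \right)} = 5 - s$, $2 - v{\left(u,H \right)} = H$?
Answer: $-2117 + \sqrt{2} \approx -2115.6$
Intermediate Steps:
$v{\left(u,H \right)} = 2 - H$
$U{\left(N \right)} = \sqrt{2} \sqrt{N}$ ($U{\left(N \right)} = \sqrt{2 N} = \sqrt{2} \sqrt{N}$)
$U{\left(r{\left(X{\left(v{\left(3,4 \right)},-2 \right)} \right)} \right)} - 2117 = \sqrt{2} \sqrt{\frac{1}{-6 + \left(5 - \left(2 - 4\right)\right)}} - 2117 = \sqrt{2} \sqrt{\frac{1}{-6 + \left(5 - -2\right)}} - 2117 = \sqrt{2} \sqrt{\frac{1}{-6 + \left(5 + 2\right)}} - 2117 = \sqrt{2} \sqrt{\frac{1}{-6 + 7}} - 2117 = \sqrt{2} \sqrt{1^{-1}} - 2117 = \sqrt{2} \sqrt{1} - 2117 = \sqrt{2} \cdot 1 - 2117 = \sqrt{2} - 2117 = -2117 + \sqrt{2}$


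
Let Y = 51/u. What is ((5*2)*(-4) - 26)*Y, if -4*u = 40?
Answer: 1683/5 ≈ 336.60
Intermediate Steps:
u = -10 (u = -¼*40 = -10)
Y = -51/10 (Y = 51/(-10) = 51*(-⅒) = -51/10 ≈ -5.1000)
((5*2)*(-4) - 26)*Y = ((5*2)*(-4) - 26)*(-51/10) = (10*(-4) - 26)*(-51/10) = (-40 - 26)*(-51/10) = -66*(-51/10) = 1683/5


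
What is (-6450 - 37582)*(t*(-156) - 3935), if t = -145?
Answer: -822737920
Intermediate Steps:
(-6450 - 37582)*(t*(-156) - 3935) = (-6450 - 37582)*(-145*(-156) - 3935) = -44032*(22620 - 3935) = -44032*18685 = -822737920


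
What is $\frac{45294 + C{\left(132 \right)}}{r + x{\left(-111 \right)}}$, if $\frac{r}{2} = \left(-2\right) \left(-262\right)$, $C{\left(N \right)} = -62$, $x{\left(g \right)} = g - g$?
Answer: $\frac{5654}{131} \approx 43.16$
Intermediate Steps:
$x{\left(g \right)} = 0$
$r = 1048$ ($r = 2 \left(\left(-2\right) \left(-262\right)\right) = 2 \cdot 524 = 1048$)
$\frac{45294 + C{\left(132 \right)}}{r + x{\left(-111 \right)}} = \frac{45294 - 62}{1048 + 0} = \frac{45232}{1048} = 45232 \cdot \frac{1}{1048} = \frac{5654}{131}$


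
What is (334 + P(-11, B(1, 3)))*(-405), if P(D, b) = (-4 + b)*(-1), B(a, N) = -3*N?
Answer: -140535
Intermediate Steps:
P(D, b) = 4 - b
(334 + P(-11, B(1, 3)))*(-405) = (334 + (4 - (-3)*3))*(-405) = (334 + (4 - 1*(-9)))*(-405) = (334 + (4 + 9))*(-405) = (334 + 13)*(-405) = 347*(-405) = -140535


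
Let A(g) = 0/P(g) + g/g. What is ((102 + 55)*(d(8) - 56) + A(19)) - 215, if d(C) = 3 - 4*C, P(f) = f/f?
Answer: -13559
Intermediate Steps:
P(f) = 1
A(g) = 1 (A(g) = 0/1 + g/g = 0*1 + 1 = 0 + 1 = 1)
((102 + 55)*(d(8) - 56) + A(19)) - 215 = ((102 + 55)*((3 - 4*8) - 56) + 1) - 215 = (157*((3 - 32) - 56) + 1) - 215 = (157*(-29 - 56) + 1) - 215 = (157*(-85) + 1) - 215 = (-13345 + 1) - 215 = -13344 - 215 = -13559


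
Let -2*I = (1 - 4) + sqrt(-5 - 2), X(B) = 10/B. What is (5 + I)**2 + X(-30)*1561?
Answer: -2879/6 - 13*I*sqrt(7)/2 ≈ -479.83 - 17.197*I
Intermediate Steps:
I = 3/2 - I*sqrt(7)/2 (I = -((1 - 4) + sqrt(-5 - 2))/2 = -(-3 + sqrt(-7))/2 = -(-3 + I*sqrt(7))/2 = 3/2 - I*sqrt(7)/2 ≈ 1.5 - 1.3229*I)
(5 + I)**2 + X(-30)*1561 = (5 + (3/2 - I*sqrt(7)/2))**2 + (10/(-30))*1561 = (13/2 - I*sqrt(7)/2)**2 + (10*(-1/30))*1561 = (13/2 - I*sqrt(7)/2)**2 - 1/3*1561 = (13/2 - I*sqrt(7)/2)**2 - 1561/3 = -1561/3 + (13/2 - I*sqrt(7)/2)**2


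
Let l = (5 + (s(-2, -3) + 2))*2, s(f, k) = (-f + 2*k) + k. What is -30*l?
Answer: 0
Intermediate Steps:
s(f, k) = -f + 3*k
l = 0 (l = (5 + ((-1*(-2) + 3*(-3)) + 2))*2 = (5 + ((2 - 9) + 2))*2 = (5 + (-7 + 2))*2 = (5 - 5)*2 = 0*2 = 0)
-30*l = -30*0 = 0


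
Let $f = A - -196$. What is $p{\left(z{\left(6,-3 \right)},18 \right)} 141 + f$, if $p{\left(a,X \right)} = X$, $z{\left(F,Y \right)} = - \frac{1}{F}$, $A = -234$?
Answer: $2500$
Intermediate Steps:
$f = -38$ ($f = -234 - -196 = -234 + 196 = -38$)
$p{\left(z{\left(6,-3 \right)},18 \right)} 141 + f = 18 \cdot 141 - 38 = 2538 - 38 = 2500$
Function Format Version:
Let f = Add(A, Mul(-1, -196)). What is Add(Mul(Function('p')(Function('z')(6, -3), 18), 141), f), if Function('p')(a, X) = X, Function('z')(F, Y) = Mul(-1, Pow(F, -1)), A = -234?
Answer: 2500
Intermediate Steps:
f = -38 (f = Add(-234, Mul(-1, -196)) = Add(-234, 196) = -38)
Add(Mul(Function('p')(Function('z')(6, -3), 18), 141), f) = Add(Mul(18, 141), -38) = Add(2538, -38) = 2500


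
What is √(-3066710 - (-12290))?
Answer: 6*I*√84845 ≈ 1747.7*I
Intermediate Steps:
√(-3066710 - (-12290)) = √(-3066710 - 12290*(-1)) = √(-3066710 + 12290) = √(-3054420) = 6*I*√84845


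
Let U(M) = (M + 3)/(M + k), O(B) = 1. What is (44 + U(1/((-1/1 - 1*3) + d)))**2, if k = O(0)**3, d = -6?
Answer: 180625/81 ≈ 2229.9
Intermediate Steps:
k = 1 (k = 1**3 = 1)
U(M) = (3 + M)/(1 + M) (U(M) = (M + 3)/(M + 1) = (3 + M)/(1 + M))
(44 + U(1/((-1/1 - 1*3) + d)))**2 = (44 + (3 + 1/((-1/1 - 1*3) - 6))/(1 + 1/((-1/1 - 1*3) - 6)))**2 = (44 + (3 + 1/((-1*1 - 3) - 6))/(1 + 1/((-1*1 - 3) - 6)))**2 = (44 + (3 + 1/((-1 - 3) - 6))/(1 + 1/((-1 - 3) - 6)))**2 = (44 + (3 + 1/(-4 - 6))/(1 + 1/(-4 - 6)))**2 = (44 + (3 + 1/(-10))/(1 + 1/(-10)))**2 = (44 + (3 - 1/10)/(1 - 1/10))**2 = (44 + (29/10)/(9/10))**2 = (44 + (10/9)*(29/10))**2 = (44 + 29/9)**2 = (425/9)**2 = 180625/81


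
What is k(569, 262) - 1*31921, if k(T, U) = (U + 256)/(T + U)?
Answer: -26525833/831 ≈ -31920.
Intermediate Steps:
k(T, U) = (256 + U)/(T + U)
k(569, 262) - 1*31921 = (256 + 262)/(569 + 262) - 1*31921 = 518/831 - 31921 = -26525833/831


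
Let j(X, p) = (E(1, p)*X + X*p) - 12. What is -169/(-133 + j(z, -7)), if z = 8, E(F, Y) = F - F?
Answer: 169/201 ≈ 0.84080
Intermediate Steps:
E(F, Y) = 0
j(X, p) = -12 + X*p (j(X, p) = (0*X + X*p) - 12 = (0 + X*p) - 12 = X*p - 12 = -12 + X*p)
-169/(-133 + j(z, -7)) = -169/(-133 + (-12 + 8*(-7))) = -169/(-133 + (-12 - 56)) = -169/(-133 - 68) = -169/(-201) = -1/201*(-169) = 169/201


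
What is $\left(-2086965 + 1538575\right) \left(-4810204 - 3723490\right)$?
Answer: $4679792452660$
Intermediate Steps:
$\left(-2086965 + 1538575\right) \left(-4810204 - 3723490\right) = \left(-548390\right) \left(-8533694\right) = 4679792452660$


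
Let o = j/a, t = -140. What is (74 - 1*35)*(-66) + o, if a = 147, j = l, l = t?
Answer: -54074/21 ≈ -2575.0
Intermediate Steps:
l = -140
j = -140
o = -20/21 (o = -140/147 = -140*1/147 = -20/21 ≈ -0.95238)
(74 - 1*35)*(-66) + o = (74 - 1*35)*(-66) - 20/21 = (74 - 35)*(-66) - 20/21 = 39*(-66) - 20/21 = -2574 - 20/21 = -54074/21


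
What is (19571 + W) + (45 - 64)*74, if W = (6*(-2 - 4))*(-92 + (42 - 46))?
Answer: 21621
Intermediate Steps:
W = 3456 (W = (6*(-6))*(-92 - 4) = -36*(-96) = 3456)
(19571 + W) + (45 - 64)*74 = (19571 + 3456) + (45 - 64)*74 = 23027 - 19*74 = 23027 - 1406 = 21621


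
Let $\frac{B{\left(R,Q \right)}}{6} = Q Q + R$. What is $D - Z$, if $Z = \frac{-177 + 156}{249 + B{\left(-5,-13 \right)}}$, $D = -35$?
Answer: $- \frac{14378}{411} \approx -34.983$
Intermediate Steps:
$B{\left(R,Q \right)} = 6 R + 6 Q^{2}$ ($B{\left(R,Q \right)} = 6 \left(Q Q + R\right) = 6 \left(Q^{2} + R\right) = 6 \left(R + Q^{2}\right) = 6 R + 6 Q^{2}$)
$Z = - \frac{7}{411}$ ($Z = \frac{-177 + 156}{249 + \left(6 \left(-5\right) + 6 \left(-13\right)^{2}\right)} = - \frac{21}{249 + \left(-30 + 6 \cdot 169\right)} = - \frac{21}{249 + \left(-30 + 1014\right)} = - \frac{21}{249 + 984} = - \frac{21}{1233} = \left(-21\right) \frac{1}{1233} = - \frac{7}{411} \approx -0.017032$)
$D - Z = -35 - - \frac{7}{411} = -35 + \frac{7}{411} = - \frac{14378}{411}$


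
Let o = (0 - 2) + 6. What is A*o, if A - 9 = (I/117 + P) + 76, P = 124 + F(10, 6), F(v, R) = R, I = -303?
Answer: 33136/39 ≈ 849.64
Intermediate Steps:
P = 130 (P = 124 + 6 = 130)
A = 8284/39 (A = 9 + ((-303/117 + 130) + 76) = 9 + ((-303*1/117 + 130) + 76) = 9 + ((-101/39 + 130) + 76) = 9 + (4969/39 + 76) = 9 + 7933/39 = 8284/39 ≈ 212.41)
o = 4 (o = -2 + 6 = 4)
A*o = (8284/39)*4 = 33136/39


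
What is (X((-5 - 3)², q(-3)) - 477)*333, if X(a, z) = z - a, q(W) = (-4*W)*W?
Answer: -192141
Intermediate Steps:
q(W) = -4*W²
(X((-5 - 3)², q(-3)) - 477)*333 = ((-4*(-3)² - (-5 - 3)²) - 477)*333 = ((-4*9 - 1*(-8)²) - 477)*333 = ((-36 - 1*64) - 477)*333 = ((-36 - 64) - 477)*333 = (-100 - 477)*333 = -577*333 = -192141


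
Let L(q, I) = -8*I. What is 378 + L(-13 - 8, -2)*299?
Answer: 5162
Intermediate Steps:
378 + L(-13 - 8, -2)*299 = 378 - 8*(-2)*299 = 378 + 16*299 = 378 + 4784 = 5162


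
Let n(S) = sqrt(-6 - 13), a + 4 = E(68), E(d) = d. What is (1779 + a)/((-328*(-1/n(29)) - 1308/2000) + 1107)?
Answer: 9685229470500/5840902990651 + 151126000000*I*sqrt(19)/5840902990651 ≈ 1.6582 + 0.11278*I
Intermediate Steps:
a = 64 (a = -4 + 68 = 64)
n(S) = I*sqrt(19) (n(S) = sqrt(-19) = I*sqrt(19))
(1779 + a)/((-328*(-1/n(29)) - 1308/2000) + 1107) = (1779 + 64)/((-328*I*sqrt(19)/19 - 1308/2000) + 1107) = 1843/((-328*I*sqrt(19)/19 - 1308*1/2000) + 1107) = 1843/((-328*I*sqrt(19)/19 - 327/500) + 1107) = 1843/((-327/500 - 328*I*sqrt(19)/19) + 1107) = 1843/(553173/500 - 328*I*sqrt(19)/19)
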